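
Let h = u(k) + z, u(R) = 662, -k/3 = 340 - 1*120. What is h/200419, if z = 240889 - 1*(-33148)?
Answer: 274699/200419 ≈ 1.3706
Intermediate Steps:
k = -660 (k = -3*(340 - 1*120) = -3*(340 - 120) = -3*220 = -660)
z = 274037 (z = 240889 + 33148 = 274037)
h = 274699 (h = 662 + 274037 = 274699)
h/200419 = 274699/200419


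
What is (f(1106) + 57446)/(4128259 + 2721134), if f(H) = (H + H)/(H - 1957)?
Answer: 16294778/1942944481 ≈ 0.0083866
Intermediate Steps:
f(H) = 2*H/(-1957 + H) (f(H) = (2*H)/(-1957 + H) = 2*H/(-1957 + H))
(f(1106) + 57446)/(4128259 + 2721134) = (2*1106/(-1957 + 1106) + 57446)/(4128259 + 2721134) = (2*1106/(-851) + 57446)/6849393 = (2*1106*(-1/851) + 57446)*(1/6849393) = (-2212/851 + 57446)*(1/6849393) = (48884334/851)*(1/6849393) = 16294778/1942944481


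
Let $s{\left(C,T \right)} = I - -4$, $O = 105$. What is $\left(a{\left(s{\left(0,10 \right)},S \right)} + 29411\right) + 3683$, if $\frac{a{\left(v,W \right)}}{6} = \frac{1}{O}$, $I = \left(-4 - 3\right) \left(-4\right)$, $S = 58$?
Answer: $\frac{1158292}{35} \approx 33094.0$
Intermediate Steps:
$I = 28$ ($I = \left(-7\right) \left(-4\right) = 28$)
$s{\left(C,T \right)} = 32$ ($s{\left(C,T \right)} = 28 - -4 = 28 + 4 = 32$)
$a{\left(v,W \right)} = \frac{2}{35}$ ($a{\left(v,W \right)} = \frac{6}{105} = 6 \cdot \frac{1}{105} = \frac{2}{35}$)
$\left(a{\left(s{\left(0,10 \right)},S \right)} + 29411\right) + 3683 = \left(\frac{2}{35} + 29411\right) + 3683 = \frac{1029387}{35} + 3683 = \frac{1158292}{35}$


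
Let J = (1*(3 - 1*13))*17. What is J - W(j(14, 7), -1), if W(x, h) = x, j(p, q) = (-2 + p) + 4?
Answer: -186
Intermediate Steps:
j(p, q) = 2 + p
J = -170 (J = (1*(3 - 13))*17 = (1*(-10))*17 = -10*17 = -170)
J - W(j(14, 7), -1) = -170 - (2 + 14) = -170 - 1*16 = -170 - 16 = -186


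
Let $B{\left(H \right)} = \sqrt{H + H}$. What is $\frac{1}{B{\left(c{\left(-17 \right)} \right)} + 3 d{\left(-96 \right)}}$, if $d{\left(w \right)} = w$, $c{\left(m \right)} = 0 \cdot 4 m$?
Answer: $- \frac{1}{288} \approx -0.0034722$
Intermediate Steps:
$c{\left(m \right)} = 0$ ($c{\left(m \right)} = 0 m = 0$)
$B{\left(H \right)} = \sqrt{2} \sqrt{H}$ ($B{\left(H \right)} = \sqrt{2 H} = \sqrt{2} \sqrt{H}$)
$\frac{1}{B{\left(c{\left(-17 \right)} \right)} + 3 d{\left(-96 \right)}} = \frac{1}{\sqrt{2} \sqrt{0} + 3 \left(-96\right)} = \frac{1}{\sqrt{2} \cdot 0 - 288} = \frac{1}{0 - 288} = \frac{1}{-288} = - \frac{1}{288}$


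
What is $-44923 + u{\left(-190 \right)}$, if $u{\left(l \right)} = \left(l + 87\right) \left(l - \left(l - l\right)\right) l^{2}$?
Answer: $706432077$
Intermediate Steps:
$u{\left(l \right)} = l^{3} \left(87 + l\right)$ ($u{\left(l \right)} = \left(87 + l\right) \left(l - 0\right) l^{2} = \left(87 + l\right) \left(l + 0\right) l^{2} = \left(87 + l\right) l l^{2} = l \left(87 + l\right) l^{2} = l^{3} \left(87 + l\right)$)
$-44923 + u{\left(-190 \right)} = -44923 + \left(-190\right)^{3} \left(87 - 190\right) = -44923 - -706477000 = -44923 + 706477000 = 706432077$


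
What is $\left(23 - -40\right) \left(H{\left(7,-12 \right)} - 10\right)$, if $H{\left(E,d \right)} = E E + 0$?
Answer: $2457$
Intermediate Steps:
$H{\left(E,d \right)} = E^{2}$ ($H{\left(E,d \right)} = E^{2} + 0 = E^{2}$)
$\left(23 - -40\right) \left(H{\left(7,-12 \right)} - 10\right) = \left(23 - -40\right) \left(7^{2} - 10\right) = \left(23 + 40\right) \left(49 - 10\right) = 63 \cdot 39 = 2457$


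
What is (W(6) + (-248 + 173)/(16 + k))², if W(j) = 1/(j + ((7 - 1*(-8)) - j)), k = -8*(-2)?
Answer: 1194649/230400 ≈ 5.1851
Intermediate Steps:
k = 16
W(j) = 1/15 (W(j) = 1/(j + ((7 + 8) - j)) = 1/(j + (15 - j)) = 1/15)
(W(6) + (-248 + 173)/(16 + k))² = (1/15 + (-248 + 173)/(16 + 16))² = (1/15 - 75/32)² = (-1093/480)² = 1194649/230400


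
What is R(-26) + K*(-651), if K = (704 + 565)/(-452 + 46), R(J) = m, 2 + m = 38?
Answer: 120105/58 ≈ 2070.8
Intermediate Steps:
m = 36 (m = -2 + 38 = 36)
R(J) = 36
K = -1269/406 (K = 1269/(-406) = 1269*(-1/406) = -1269/406 ≈ -3.1256)
R(-26) + K*(-651) = 36 - 1269/406*(-651) = 36 + 118017/58 = 120105/58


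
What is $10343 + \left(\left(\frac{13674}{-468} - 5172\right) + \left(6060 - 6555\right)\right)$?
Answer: $\frac{362449}{78} \approx 4646.8$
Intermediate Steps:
$10343 + \left(\left(\frac{13674}{-468} - 5172\right) + \left(6060 - 6555\right)\right) = 10343 + \left(\left(13674 \left(- \frac{1}{468}\right) - 5172\right) + \left(6060 - 6555\right)\right) = 10343 - \frac{444305}{78} = \frac{362449}{78}$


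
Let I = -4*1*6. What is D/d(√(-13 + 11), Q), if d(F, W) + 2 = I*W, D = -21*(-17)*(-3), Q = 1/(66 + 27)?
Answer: 4743/10 ≈ 474.30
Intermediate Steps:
Q = 1/93 ≈ 0.010753
D = -1071 (D = 357*(-3) = -1071)
I = -24 (I = -4*6 = -24)
d(F, W) = -2 - 24*W
D/d(√(-13 + 11), Q) = -1071/(-2 - 24*1/93) = -1071/(-2 - 8/31) = -1071/(-70/31) = -1071*(-31/70) = 4743/10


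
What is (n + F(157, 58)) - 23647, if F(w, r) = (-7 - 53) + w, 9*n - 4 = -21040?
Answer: -77662/3 ≈ -25887.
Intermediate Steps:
n = -7012/3 (n = 4/9 + (1/9)*(-21040) = 4/9 - 21040/9 = -7012/3 ≈ -2337.3)
F(w, r) = -60 + w
(n + F(157, 58)) - 23647 = (-7012/3 + (-60 + 157)) - 23647 = (-7012/3 + 97) - 23647 = -6721/3 - 23647 = -77662/3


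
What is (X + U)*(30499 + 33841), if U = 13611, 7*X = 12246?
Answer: 6918029820/7 ≈ 9.8829e+8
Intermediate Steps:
X = 12246/7 (X = (⅐)*12246 = 12246/7 ≈ 1749.4)
(X + U)*(30499 + 33841) = (12246/7 + 13611)*(30499 + 33841) = (107523/7)*64340 = 6918029820/7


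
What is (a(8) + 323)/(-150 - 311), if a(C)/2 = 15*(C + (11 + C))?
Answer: -1133/461 ≈ -2.4577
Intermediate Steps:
a(C) = 330 + 60*C (a(C) = 2*(15*(C + (11 + C))) = 2*(15*(11 + 2*C)) = 2*(165 + 30*C) = 330 + 60*C)
(a(8) + 323)/(-150 - 311) = ((330 + 60*8) + 323)/(-150 - 311) = ((330 + 480) + 323)/(-461) = (810 + 323)*(-1/461) = 1133*(-1/461) = -1133/461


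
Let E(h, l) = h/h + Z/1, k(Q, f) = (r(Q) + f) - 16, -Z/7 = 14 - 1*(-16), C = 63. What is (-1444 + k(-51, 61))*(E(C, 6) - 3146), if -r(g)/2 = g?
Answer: 4351435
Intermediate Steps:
r(g) = -2*g
Z = -210 (Z = -7*(14 - 1*(-16)) = -7*(14 + 16) = -7*30 = -210)
k(Q, f) = -16 + f - 2*Q (k(Q, f) = (-2*Q + f) - 16 = (f - 2*Q) - 16 = -16 + f - 2*Q)
E(h, l) = -209 (E(h, l) = h/h - 210/1 = 1 - 210*1 = 1 - 210 = -209)
(-1444 + k(-51, 61))*(E(C, 6) - 3146) = (-1444 + (-16 + 61 - 2*(-51)))*(-209 - 3146) = (-1444 + (-16 + 61 + 102))*(-3355) = (-1444 + 147)*(-3355) = -1297*(-3355) = 4351435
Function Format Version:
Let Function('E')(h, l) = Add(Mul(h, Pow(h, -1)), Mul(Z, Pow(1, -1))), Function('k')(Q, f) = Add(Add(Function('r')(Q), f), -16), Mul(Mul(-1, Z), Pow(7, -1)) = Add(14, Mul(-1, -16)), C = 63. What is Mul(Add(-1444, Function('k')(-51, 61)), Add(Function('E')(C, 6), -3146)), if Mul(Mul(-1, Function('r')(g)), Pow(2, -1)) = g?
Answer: 4351435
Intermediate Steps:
Function('r')(g) = Mul(-2, g)
Z = -210 (Z = Mul(-7, Add(14, Mul(-1, -16))) = Mul(-7, Add(14, 16)) = Mul(-7, 30) = -210)
Function('k')(Q, f) = Add(-16, f, Mul(-2, Q)) (Function('k')(Q, f) = Add(Add(Mul(-2, Q), f), -16) = Add(Add(f, Mul(-2, Q)), -16) = Add(-16, f, Mul(-2, Q)))
Function('E')(h, l) = -209 (Function('E')(h, l) = Add(Mul(h, Pow(h, -1)), Mul(-210, Pow(1, -1))) = Add(1, Mul(-210, 1)) = Add(1, -210) = -209)
Mul(Add(-1444, Function('k')(-51, 61)), Add(Function('E')(C, 6), -3146)) = Mul(Add(-1444, Add(-16, 61, Mul(-2, -51))), Add(-209, -3146)) = Mul(Add(-1444, Add(-16, 61, 102)), -3355) = Mul(Add(-1444, 147), -3355) = Mul(-1297, -3355) = 4351435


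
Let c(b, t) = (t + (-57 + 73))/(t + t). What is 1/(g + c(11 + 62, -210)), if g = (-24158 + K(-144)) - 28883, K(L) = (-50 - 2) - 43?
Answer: -210/11158463 ≈ -1.8820e-5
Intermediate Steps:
c(b, t) = (16 + t)/(2*t) (c(b, t) = (t + 16)/((2*t)) = (16 + t)*(1/(2*t)) = (16 + t)/(2*t))
K(L) = -95 (K(L) = -52 - 43 = -95)
g = -53136 (g = (-24158 - 95) - 28883 = -24253 - 28883 = -53136)
1/(g + c(11 + 62, -210)) = 1/(-53136 + (1/2)*(16 - 210)/(-210)) = 1/(-53136 + (1/2)*(-1/210)*(-194)) = 1/(-53136 + 97/210) = 1/(-11158463/210) = -210/11158463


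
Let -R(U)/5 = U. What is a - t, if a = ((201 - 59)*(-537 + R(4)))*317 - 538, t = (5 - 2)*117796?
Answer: -25426724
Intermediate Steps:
R(U) = -5*U
t = 353388 (t = 3*117796 = 353388)
a = -25073336 (a = ((201 - 59)*(-537 - 5*4))*317 - 538 = (142*(-537 - 20))*317 - 538 = (142*(-557))*317 - 538 = -79094*317 - 538 = -25072798 - 538 = -25073336)
a - t = -25073336 - 1*353388 = -25073336 - 353388 = -25426724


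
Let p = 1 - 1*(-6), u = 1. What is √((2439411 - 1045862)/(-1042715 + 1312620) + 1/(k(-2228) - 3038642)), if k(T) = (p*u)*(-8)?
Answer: √3473027533129063002165930/820159783690 ≈ 2.2722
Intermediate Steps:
p = 7 (p = 1 + 6 = 7)
k(T) = -56 (k(T) = (7*1)*(-8) = 7*(-8) = -56)
√((2439411 - 1045862)/(-1042715 + 1312620) + 1/(k(-2228) - 3038642)) = √((2439411 - 1045862)/(-1042715 + 1312620) + 1/(-56 - 3038642)) = √(1393549/269905 + 1/(-3038698)) = √(1393549*(1/269905) - 1/3038698) = √(1393549/269905 - 1/3038698) = √(4234574289297/820159783690) = √3473027533129063002165930/820159783690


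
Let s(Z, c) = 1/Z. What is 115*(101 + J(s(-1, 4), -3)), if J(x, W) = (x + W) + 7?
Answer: 11960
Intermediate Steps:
J(x, W) = 7 + W + x (J(x, W) = (W + x) + 7 = 7 + W + x)
115*(101 + J(s(-1, 4), -3)) = 115*(101 + (7 - 3 + 1/(-1))) = 115*(101 + (7 - 3 - 1)) = 115*(101 + 3) = 115*104 = 11960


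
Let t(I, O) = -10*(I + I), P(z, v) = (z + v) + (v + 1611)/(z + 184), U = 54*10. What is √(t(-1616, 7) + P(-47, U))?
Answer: 2*√154040471/137 ≈ 181.19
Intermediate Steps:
U = 540
P(z, v) = v + z + (1611 + v)/(184 + z) (P(z, v) = (v + z) + (1611 + v)/(184 + z) = v + z + (1611 + v)/(184 + z))
t(I, O) = -20*I
√(t(-1616, 7) + P(-47, U)) = √(-20*(-1616) + (1611 + (-47)² + 184*(-47) + 185*540 + 540*(-47))/(184 - 47)) = √(32320 + (1611 + 2209 - 8648 + 99900 - 25380)/137) = √(32320 + (1/137)*69692) = √(32320 + 69692/137) = √(4497532/137) = 2*√154040471/137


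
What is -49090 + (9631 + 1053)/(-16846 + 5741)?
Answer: -545155134/11105 ≈ -49091.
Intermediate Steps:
-49090 + (9631 + 1053)/(-16846 + 5741) = -49090 + 10684/(-11105) = -49090 + 10684*(-1/11105) = -49090 - 10684/11105 = -545155134/11105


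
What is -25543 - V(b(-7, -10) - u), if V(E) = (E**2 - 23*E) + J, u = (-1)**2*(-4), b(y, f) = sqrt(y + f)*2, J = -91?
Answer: -25308 + 30*I*sqrt(17) ≈ -25308.0 + 123.69*I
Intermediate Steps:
b(y, f) = 2*sqrt(f + y) (b(y, f) = sqrt(f + y)*2 = 2*sqrt(f + y))
u = -4 (u = 1*(-4) = -4)
V(E) = -91 + E**2 - 23*E (V(E) = (E**2 - 23*E) - 91 = -91 + E**2 - 23*E)
-25543 - V(b(-7, -10) - u) = -25543 - (-91 + (2*sqrt(-10 - 7) - 1*(-4))**2 - 23*(2*sqrt(-10 - 7) - 1*(-4))) = -25543 - (-91 + (2*sqrt(-17) + 4)**2 - 23*(2*sqrt(-17) + 4)) = -25543 - (-91 + (2*(I*sqrt(17)) + 4)**2 - 23*(2*(I*sqrt(17)) + 4)) = -25543 - (-91 + (2*I*sqrt(17) + 4)**2 - 23*(2*I*sqrt(17) + 4)) = -25543 - (-91 + (4 + 2*I*sqrt(17))**2 - 23*(4 + 2*I*sqrt(17))) = -25543 - (-91 + (4 + 2*I*sqrt(17))**2 + (-92 - 46*I*sqrt(17))) = -25543 - (-183 + (4 + 2*I*sqrt(17))**2 - 46*I*sqrt(17)) = -25543 + (183 - (4 + 2*I*sqrt(17))**2 + 46*I*sqrt(17)) = -25360 - (4 + 2*I*sqrt(17))**2 + 46*I*sqrt(17)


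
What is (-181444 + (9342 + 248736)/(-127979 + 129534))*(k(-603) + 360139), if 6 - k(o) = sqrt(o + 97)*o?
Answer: -20304063356918/311 - 169978067226*I*sqrt(506)/1555 ≈ -6.5286e+10 - 2.4589e+9*I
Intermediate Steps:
k(o) = 6 - o*sqrt(97 + o) (k(o) = 6 - sqrt(o + 97)*o = 6 - sqrt(97 + o)*o = 6 - o*sqrt(97 + o))
(-181444 + (9342 + 248736)/(-127979 + 129534))*(k(-603) + 360139) = (-181444 + (9342 + 248736)/(-127979 + 129534))*((6 - 1*(-603)*sqrt(97 - 603)) + 360139) = (-181444 + 258078/1555)*((6 - 1*(-603)*sqrt(-506)) + 360139) = (-181444 + 258078*(1/1555))*((6 - 1*(-603)*I*sqrt(506)) + 360139) = (-181444 + 258078/1555)*((6 + 603*I*sqrt(506)) + 360139) = -281887342*(360145 + 603*I*sqrt(506))/1555 = -20304063356918/311 - 169978067226*I*sqrt(506)/1555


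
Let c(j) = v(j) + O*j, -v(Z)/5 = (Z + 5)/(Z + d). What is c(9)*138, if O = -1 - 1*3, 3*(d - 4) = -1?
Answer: -108882/19 ≈ -5730.6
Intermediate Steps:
d = 11/3 (d = 4 + (1/3)*(-1) = 4 - 1/3 = 11/3 ≈ 3.6667)
v(Z) = -5*(5 + Z)/(11/3 + Z) (v(Z) = -5*(Z + 5)/(Z + 11/3) = -5*(5 + Z)/(11/3 + Z))
O = -4 (O = -1 - 3 = -4)
c(j) = -4*j + 15*(-5 - j)/(11 + 3*j) (c(j) = 15*(-5 - j)/(11 + 3*j) - 4*j = -4*j + 15*(-5 - j)/(11 + 3*j))
c(9)*138 = ((-75 - 59*9 - 12*9**2)/(11 + 3*9))*138 = ((-75 - 531 - 12*81)/(11 + 27))*138 = ((-75 - 531 - 972)/38)*138 = ((1/38)*(-1578))*138 = -789/19*138 = -108882/19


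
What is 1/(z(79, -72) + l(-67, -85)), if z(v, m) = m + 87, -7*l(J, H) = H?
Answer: 7/190 ≈ 0.036842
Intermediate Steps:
l(J, H) = -H/7
z(v, m) = 87 + m
1/(z(79, -72) + l(-67, -85)) = 1/((87 - 72) - ⅐*(-85)) = 1/(15 + 85/7) = 1/(190/7) = 7/190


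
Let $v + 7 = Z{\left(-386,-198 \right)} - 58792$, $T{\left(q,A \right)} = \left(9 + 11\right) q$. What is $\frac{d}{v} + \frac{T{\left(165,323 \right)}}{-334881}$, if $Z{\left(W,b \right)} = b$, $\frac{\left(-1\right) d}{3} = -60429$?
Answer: $- \frac{20301420649}{6585658119} \approx -3.0827$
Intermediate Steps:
$d = 181287$ ($d = \left(-3\right) \left(-60429\right) = 181287$)
$T{\left(q,A \right)} = 20 q$
$v = -58997$ ($v = -7 - 58990 = -58997$)
$\frac{d}{v} + \frac{T{\left(165,323 \right)}}{-334881} = \frac{181287}{-58997} + \frac{20 \cdot 165}{-334881} = 181287 \left(- \frac{1}{58997}\right) + 3300 \left(- \frac{1}{334881}\right) = - \frac{181287}{58997} - \frac{1100}{111627} = - \frac{20301420649}{6585658119}$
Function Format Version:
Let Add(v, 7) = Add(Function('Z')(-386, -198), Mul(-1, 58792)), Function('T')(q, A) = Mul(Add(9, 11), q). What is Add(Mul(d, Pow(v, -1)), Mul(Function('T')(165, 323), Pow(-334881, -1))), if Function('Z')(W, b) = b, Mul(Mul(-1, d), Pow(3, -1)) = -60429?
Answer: Rational(-20301420649, 6585658119) ≈ -3.0827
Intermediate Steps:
d = 181287 (d = Mul(-3, -60429) = 181287)
Function('T')(q, A) = Mul(20, q)
v = -58997 (v = Add(-7, Add(-198, Mul(-1, 58792))) = Add(-7, Add(-198, -58792)) = Add(-7, -58990) = -58997)
Add(Mul(d, Pow(v, -1)), Mul(Function('T')(165, 323), Pow(-334881, -1))) = Add(Mul(181287, Pow(-58997, -1)), Mul(Mul(20, 165), Pow(-334881, -1))) = Add(Mul(181287, Rational(-1, 58997)), Mul(3300, Rational(-1, 334881))) = Add(Rational(-181287, 58997), Rational(-1100, 111627)) = Rational(-20301420649, 6585658119)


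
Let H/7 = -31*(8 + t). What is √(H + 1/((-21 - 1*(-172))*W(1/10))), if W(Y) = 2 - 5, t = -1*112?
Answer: √4631156259/453 ≈ 150.23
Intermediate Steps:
t = -112
H = 22568 (H = 7*(-31*(8 - 112)) = 7*(-31*(-104)) = 7*3224 = 22568)
W(Y) = -3
√(H + 1/((-21 - 1*(-172))*W(1/10))) = √(22568 + 1/((-21 - 1*(-172))*(-3))) = √(22568 + 1/((-21 + 172)*(-3))) = √(22568 + 1/(151*(-3))) = √(22568 + 1/(-453)) = √(22568 - 1/453) = √(10223303/453) = √4631156259/453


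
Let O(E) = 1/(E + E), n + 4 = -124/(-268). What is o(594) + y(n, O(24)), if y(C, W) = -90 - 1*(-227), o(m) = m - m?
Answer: 137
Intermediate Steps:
o(m) = 0
n = -237/67 (n = -4 - 124/(-268) = -4 - 124*(-1/268) = -4 + 31/67 = -237/67 ≈ -3.5373)
O(E) = 1/(2*E)
y(C, W) = 137 (y(C, W) = -90 + 227 = 137)
o(594) + y(n, O(24)) = 0 + 137 = 137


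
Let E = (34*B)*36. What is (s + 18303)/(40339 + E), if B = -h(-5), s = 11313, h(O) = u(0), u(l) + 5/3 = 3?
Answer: 29616/38707 ≈ 0.76513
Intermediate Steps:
u(l) = 4/3 (u(l) = -5/3 + 3 = 4/3)
h(O) = 4/3
B = -4/3 (B = -1*4/3 = -4/3 ≈ -1.3333)
E = -1632 (E = (34*(-4/3))*36 = -136/3*36 = -1632)
(s + 18303)/(40339 + E) = (11313 + 18303)/(40339 - 1632) = 29616/38707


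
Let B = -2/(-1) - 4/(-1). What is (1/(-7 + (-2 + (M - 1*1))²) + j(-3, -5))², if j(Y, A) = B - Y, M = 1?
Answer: 676/9 ≈ 75.111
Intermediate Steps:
B = 6 (B = -2*(-1) - 4*(-1) = 2 + 4 = 6)
j(Y, A) = 6 - Y
(1/(-7 + (-2 + (M - 1*1))²) + j(-3, -5))² = (1/(-7 + (-2 + (1 - 1*1))²) + (6 - 1*(-3)))² = (1/(-7 + (-2 + (1 - 1))²) + (6 + 3))² = (1/(-7 + (-2 + 0)²) + 9)² = (1/(-7 + (-2)²) + 9)² = (1/(-7 + 4) + 9)² = (1/(-3) + 9)² = (-⅓ + 9)² = (26/3)² = 676/9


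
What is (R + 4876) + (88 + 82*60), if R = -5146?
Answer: 4738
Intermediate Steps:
(R + 4876) + (88 + 82*60) = (-5146 + 4876) + (88 + 82*60) = -270 + (88 + 4920) = -270 + 5008 = 4738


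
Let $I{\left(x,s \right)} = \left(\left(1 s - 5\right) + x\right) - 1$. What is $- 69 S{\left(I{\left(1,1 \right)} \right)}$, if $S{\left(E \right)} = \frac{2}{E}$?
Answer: $\frac{69}{2} \approx 34.5$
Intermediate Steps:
$I{\left(x,s \right)} = -6 + s + x$ ($I{\left(x,s \right)} = \left(\left(s - 5\right) + x\right) - 1 = \left(\left(-5 + s\right) + x\right) - 1 = \left(-5 + s + x\right) - 1 = -6 + s + x$)
$- 69 S{\left(I{\left(1,1 \right)} \right)} = - 69 \frac{2}{-6 + 1 + 1} = - 69 \frac{2}{-4} = - 69 \cdot 2 \left(- \frac{1}{4}\right) = \left(-69\right) \left(- \frac{1}{2}\right) = \frac{69}{2}$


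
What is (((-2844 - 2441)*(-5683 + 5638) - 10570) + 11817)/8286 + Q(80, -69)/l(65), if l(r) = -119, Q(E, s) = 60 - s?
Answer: 13690337/493017 ≈ 27.768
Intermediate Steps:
(((-2844 - 2441)*(-5683 + 5638) - 10570) + 11817)/8286 + Q(80, -69)/l(65) = (((-2844 - 2441)*(-5683 + 5638) - 10570) + 11817)/8286 + (60 - 1*(-69))/(-119) = ((-5285*(-45) - 10570) + 11817)*(1/8286) + (60 + 69)*(-1/119) = ((237825 - 10570) + 11817)*(1/8286) + 129*(-1/119) = (227255 + 11817)*(1/8286) - 129/119 = 239072*(1/8286) - 129/119 = 119536/4143 - 129/119 = 13690337/493017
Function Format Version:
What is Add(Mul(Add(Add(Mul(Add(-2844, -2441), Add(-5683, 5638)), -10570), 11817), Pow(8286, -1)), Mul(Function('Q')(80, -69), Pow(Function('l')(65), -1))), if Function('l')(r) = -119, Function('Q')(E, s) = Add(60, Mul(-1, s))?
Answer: Rational(13690337, 493017) ≈ 27.768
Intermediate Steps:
Add(Mul(Add(Add(Mul(Add(-2844, -2441), Add(-5683, 5638)), -10570), 11817), Pow(8286, -1)), Mul(Function('Q')(80, -69), Pow(Function('l')(65), -1))) = Add(Mul(Add(Add(Mul(Add(-2844, -2441), Add(-5683, 5638)), -10570), 11817), Pow(8286, -1)), Mul(Add(60, Mul(-1, -69)), Pow(-119, -1))) = Add(Mul(Add(Add(Mul(-5285, -45), -10570), 11817), Rational(1, 8286)), Mul(Add(60, 69), Rational(-1, 119))) = Add(Mul(Add(Add(237825, -10570), 11817), Rational(1, 8286)), Mul(129, Rational(-1, 119))) = Add(Mul(Add(227255, 11817), Rational(1, 8286)), Rational(-129, 119)) = Add(Mul(239072, Rational(1, 8286)), Rational(-129, 119)) = Add(Rational(119536, 4143), Rational(-129, 119)) = Rational(13690337, 493017)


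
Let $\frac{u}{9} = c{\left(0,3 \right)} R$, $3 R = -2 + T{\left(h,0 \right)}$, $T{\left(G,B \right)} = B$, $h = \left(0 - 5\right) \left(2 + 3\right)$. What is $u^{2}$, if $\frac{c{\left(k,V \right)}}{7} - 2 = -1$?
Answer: $1764$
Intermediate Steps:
$h = -25$ ($h = \left(-5\right) 5 = -25$)
$c{\left(k,V \right)} = 7$ ($c{\left(k,V \right)} = 14 + 7 \left(-1\right) = 14 - 7 = 7$)
$R = - \frac{2}{3}$ ($R = \frac{-2 + 0}{3} = \frac{1}{3} \left(-2\right) = - \frac{2}{3} \approx -0.66667$)
$u = -42$ ($u = 9 \cdot 7 \left(- \frac{2}{3}\right) = 9 \left(- \frac{14}{3}\right) = -42$)
$u^{2} = \left(-42\right)^{2} = 1764$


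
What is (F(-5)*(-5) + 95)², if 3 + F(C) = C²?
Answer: 225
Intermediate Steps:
F(C) = -3 + C²
(F(-5)*(-5) + 95)² = ((-3 + (-5)²)*(-5) + 95)² = ((-3 + 25)*(-5) + 95)² = (22*(-5) + 95)² = (-110 + 95)² = (-15)² = 225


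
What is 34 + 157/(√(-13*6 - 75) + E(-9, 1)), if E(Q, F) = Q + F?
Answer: 6122/217 - 471*I*√17/217 ≈ 28.212 - 8.9492*I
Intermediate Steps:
E(Q, F) = F + Q
34 + 157/(√(-13*6 - 75) + E(-9, 1)) = 34 + 157/(√(-13*6 - 75) + (1 - 9)) = 34 + 157/(√(-78 - 75) - 8) = 34 + 157/(√(-153) - 8) = 34 + 157/(3*I*√17 - 8) = 34 + 157/(-8 + 3*I*√17)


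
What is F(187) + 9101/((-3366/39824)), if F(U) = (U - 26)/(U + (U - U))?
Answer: -16474333/153 ≈ -1.0768e+5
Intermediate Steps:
F(U) = (-26 + U)/U (F(U) = (-26 + U)/(U + 0) = (-26 + U)/U)
F(187) + 9101/((-3366/39824)) = (-26 + 187)/187 + 9101/((-3366/39824)) = (1/187)*161 + 9101/((-3366*1/39824)) = 161/187 + 9101/(-1683/19912) = 161/187 + 9101*(-19912/1683) = 161/187 - 181219112/1683 = -16474333/153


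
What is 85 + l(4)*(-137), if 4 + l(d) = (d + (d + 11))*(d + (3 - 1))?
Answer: -14985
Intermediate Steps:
l(d) = -4 + (2 + d)*(11 + 2*d) (l(d) = -4 + (d + (d + 11))*(d + (3 - 1)) = -4 + (d + (11 + d))*(d + 2) = -4 + (11 + 2*d)*(2 + d) = -4 + (2 + d)*(11 + 2*d))
85 + l(4)*(-137) = 85 + (18 + 2*4² + 15*4)*(-137) = 85 + (18 + 2*16 + 60)*(-137) = 85 + (18 + 32 + 60)*(-137) = 85 + 110*(-137) = 85 - 15070 = -14985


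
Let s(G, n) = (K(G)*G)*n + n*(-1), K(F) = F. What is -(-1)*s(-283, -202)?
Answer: -16177776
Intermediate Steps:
s(G, n) = -n + n*G² (s(G, n) = (G*G)*n + n*(-1) = G²*n - n = n*G² - n = -n + n*G²)
-(-1)*s(-283, -202) = -(-1)*(-202*(-1 + (-283)²)) = -(-1)*(-202*(-1 + 80089)) = -(-1)*(-202*80088) = -(-1)*(-16177776) = -1*16177776 = -16177776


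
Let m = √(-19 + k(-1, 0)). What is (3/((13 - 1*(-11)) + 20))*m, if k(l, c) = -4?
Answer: 3*I*√23/44 ≈ 0.32699*I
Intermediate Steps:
m = I*√23 (m = √(-19 - 4) = √(-23) = I*√23 ≈ 4.7958*I)
(3/((13 - 1*(-11)) + 20))*m = (3/((13 - 1*(-11)) + 20))*(I*√23) = (3/((13 + 11) + 20))*(I*√23) = (3/(24 + 20))*(I*√23) = (3/44)*(I*√23) = ((1/44)*3)*(I*√23) = 3*(I*√23)/44 = 3*I*√23/44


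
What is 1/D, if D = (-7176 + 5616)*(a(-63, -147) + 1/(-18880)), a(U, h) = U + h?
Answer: 472/154627239 ≈ 3.0525e-6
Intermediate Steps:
D = 154627239/472 (D = (-7176 + 5616)*((-63 - 147) + 1/(-18880)) = -1560*(-210 - 1/18880) = -1560*(-3964801/18880) = 154627239/472 ≈ 3.2760e+5)
1/D = 1/(154627239/472) = 472/154627239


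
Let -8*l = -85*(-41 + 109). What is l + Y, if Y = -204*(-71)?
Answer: 30413/2 ≈ 15207.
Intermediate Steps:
Y = 14484
l = 1445/2 (l = -(-85)*(-41 + 109)/8 = -(-85)*68/8 = -⅛*(-5780) = 1445/2 ≈ 722.50)
l + Y = 1445/2 + 14484 = 30413/2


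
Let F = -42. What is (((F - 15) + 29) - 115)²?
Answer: 20449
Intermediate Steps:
(((F - 15) + 29) - 115)² = (((-42 - 15) + 29) - 115)² = ((-57 + 29) - 115)² = (-28 - 115)² = (-143)² = 20449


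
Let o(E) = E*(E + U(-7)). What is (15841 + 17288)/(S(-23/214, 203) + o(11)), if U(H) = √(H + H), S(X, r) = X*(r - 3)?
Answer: 5391645363/18964745 - 4172233131*I*√14/132753215 ≈ 284.3 - 117.59*I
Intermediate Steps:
S(X, r) = X*(-3 + r)
U(H) = √2*√H (U(H) = √(2*H) = √2*√H)
o(E) = E*(E + I*√14) (o(E) = E*(E + √2*√(-7)) = E*(E + √2*(I*√7)) = E*(E + I*√14))
(15841 + 17288)/(S(-23/214, 203) + o(11)) = (15841 + 17288)/((-23/214)*(-3 + 203) + 11*(11 + I*√14)) = 33129/(-23*1/214*200 + (121 + 11*I*√14)) = 33129/(-23/214*200 + (121 + 11*I*√14)) = 33129/(-2300/107 + (121 + 11*I*√14)) = 33129/(10647/107 + 11*I*√14)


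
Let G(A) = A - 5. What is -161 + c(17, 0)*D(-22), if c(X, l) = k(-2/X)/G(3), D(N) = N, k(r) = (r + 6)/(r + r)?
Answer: -436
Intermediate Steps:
G(A) = -5 + A
k(r) = (6 + r)/(2*r) (k(r) = (6 + r)/((2*r)) = (6 + r)*(1/(2*r)) = (6 + r)/(2*r))
c(X, l) = X*(6 - 2/X)/8 (c(X, l) = ((6 - 2/X)/(2*((-2/X))))/(-5 + 3) = ((-X/2)*(6 - 2/X)/2)/(-2) = -X*(6 - 2/X)/4*(-½) = X*(6 - 2/X)/8)
-161 + c(17, 0)*D(-22) = -161 + (-¼ + (¾)*17)*(-22) = -161 + (-¼ + 51/4)*(-22) = -161 + (25/2)*(-22) = -161 - 275 = -436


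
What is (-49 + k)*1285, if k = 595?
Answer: 701610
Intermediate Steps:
(-49 + k)*1285 = (-49 + 595)*1285 = 546*1285 = 701610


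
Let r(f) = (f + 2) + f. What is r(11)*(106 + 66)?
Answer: 4128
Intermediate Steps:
r(f) = 2 + 2*f (r(f) = (2 + f) + f = 2 + 2*f)
r(11)*(106 + 66) = (2 + 2*11)*(106 + 66) = (2 + 22)*172 = 24*172 = 4128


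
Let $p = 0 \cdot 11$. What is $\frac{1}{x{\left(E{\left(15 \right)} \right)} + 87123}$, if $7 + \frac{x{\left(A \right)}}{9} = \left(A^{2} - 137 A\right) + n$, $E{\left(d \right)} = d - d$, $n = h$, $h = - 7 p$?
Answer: $\frac{1}{87060} \approx 1.1486 \cdot 10^{-5}$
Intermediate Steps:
$p = 0$
$h = 0$ ($h = \left(-7\right) 0 = 0$)
$n = 0$
$E{\left(d \right)} = 0$
$x{\left(A \right)} = -63 - 1233 A + 9 A^{2}$ ($x{\left(A \right)} = -63 + 9 \left(\left(A^{2} - 137 A\right) + 0\right) = -63 + 9 \left(A^{2} - 137 A\right) = -63 + \left(- 1233 A + 9 A^{2}\right) = -63 - 1233 A + 9 A^{2}$)
$\frac{1}{x{\left(E{\left(15 \right)} \right)} + 87123} = \frac{1}{\left(-63 - 0 + 9 \cdot 0^{2}\right) + 87123} = \frac{1}{\left(-63 + 0 + 9 \cdot 0\right) + 87123} = \frac{1}{\left(-63 + 0 + 0\right) + 87123} = \frac{1}{-63 + 87123} = \frac{1}{87060}$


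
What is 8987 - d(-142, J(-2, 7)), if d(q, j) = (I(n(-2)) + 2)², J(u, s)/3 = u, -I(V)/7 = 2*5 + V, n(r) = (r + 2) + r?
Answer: 6071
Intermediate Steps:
n(r) = 2 + 2*r (n(r) = (2 + r) + r = 2 + 2*r)
I(V) = -70 - 7*V (I(V) = -7*(2*5 + V) = -7*(10 + V) = -70 - 7*V)
J(u, s) = 3*u
d(q, j) = 2916 (d(q, j) = ((-70 - 7*(2 + 2*(-2))) + 2)² = ((-70 - 7*(2 - 4)) + 2)² = ((-70 - 7*(-2)) + 2)² = ((-70 + 14) + 2)² = (-56 + 2)² = (-54)² = 2916)
8987 - d(-142, J(-2, 7)) = 8987 - 1*2916 = 8987 - 2916 = 6071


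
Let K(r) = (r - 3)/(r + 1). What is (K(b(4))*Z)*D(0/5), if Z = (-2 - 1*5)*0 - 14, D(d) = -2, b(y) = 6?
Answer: 12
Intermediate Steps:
K(r) = (-3 + r)/(1 + r)
Z = -14 (Z = (-2 - 5)*0 - 14 = -7*0 - 14 = 0 - 14 = -14)
(K(b(4))*Z)*D(0/5) = (((-3 + 6)/(1 + 6))*(-14))*(-2) = ((3/7)*(-14))*(-2) = -6*(-2) = 12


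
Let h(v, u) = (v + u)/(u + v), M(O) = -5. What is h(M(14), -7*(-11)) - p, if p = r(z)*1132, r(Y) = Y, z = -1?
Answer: 1133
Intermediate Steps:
h(v, u) = 1 (h(v, u) = (u + v)/(u + v) = 1)
p = -1132 (p = -1*1132 = -1132)
h(M(14), -7*(-11)) - p = 1 - 1*(-1132) = 1 + 1132 = 1133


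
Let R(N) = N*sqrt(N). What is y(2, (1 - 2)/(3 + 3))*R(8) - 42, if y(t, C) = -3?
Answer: -42 - 48*sqrt(2) ≈ -109.88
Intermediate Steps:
R(N) = N**(3/2)
y(2, (1 - 2)/(3 + 3))*R(8) - 42 = -48*sqrt(2) - 42 = -42 - 48*sqrt(2)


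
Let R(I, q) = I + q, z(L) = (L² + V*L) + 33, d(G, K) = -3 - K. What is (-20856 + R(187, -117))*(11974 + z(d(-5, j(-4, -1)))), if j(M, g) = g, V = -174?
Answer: -256894174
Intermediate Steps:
z(L) = 33 + L² - 174*L (z(L) = (L² - 174*L) + 33 = 33 + L² - 174*L)
(-20856 + R(187, -117))*(11974 + z(d(-5, j(-4, -1)))) = (-20856 + (187 - 117))*(11974 + (33 + (-3 - 1*(-1))² - 174*(-3 - 1*(-1)))) = (-20856 + 70)*(11974 + (33 + (-3 + 1)² - 174*(-3 + 1))) = -20786*(11974 + (33 + (-2)² - 174*(-2))) = -20786*(11974 + (33 + 4 + 348)) = -20786*(11974 + 385) = -20786*12359 = -256894174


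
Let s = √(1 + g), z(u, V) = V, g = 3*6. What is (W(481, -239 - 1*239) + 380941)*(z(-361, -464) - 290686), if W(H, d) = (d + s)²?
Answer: -177439620600 + 278339400*√19 ≈ -1.7623e+11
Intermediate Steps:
g = 18
s = √19 (s = √(1 + 18) = √19 ≈ 4.3589)
W(H, d) = (d + √19)²
(W(481, -239 - 1*239) + 380941)*(z(-361, -464) - 290686) = (((-239 - 1*239) + √19)² + 380941)*(-464 - 290686) = (((-239 - 239) + √19)² + 380941)*(-291150) = ((-478 + √19)² + 380941)*(-291150) = (380941 + (-478 + √19)²)*(-291150) = -110910972150 - 291150*(-478 + √19)²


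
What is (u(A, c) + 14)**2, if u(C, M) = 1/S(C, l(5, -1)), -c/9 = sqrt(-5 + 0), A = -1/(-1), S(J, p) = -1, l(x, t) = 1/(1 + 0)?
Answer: 169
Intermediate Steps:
l(x, t) = 1 (l(x, t) = 1/1 = 1)
A = 1 (A = -1*(-1) = 1)
c = -9*I*sqrt(5) (c = -9*sqrt(-5 + 0) = -9*I*sqrt(5) ≈ -20.125*I)
u(C, M) = -1 (u(C, M) = 1/(-1) = -1)
(u(A, c) + 14)**2 = (-1 + 14)**2 = 13**2 = 169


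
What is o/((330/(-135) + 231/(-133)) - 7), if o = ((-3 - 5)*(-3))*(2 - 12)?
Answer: 5130/239 ≈ 21.464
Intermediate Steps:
o = -240 (o = -8*(-3)*(-10) = 24*(-10) = -240)
o/((330/(-135) + 231/(-133)) - 7) = -240/((330/(-135) + 231/(-133)) - 7) = -240/((330*(-1/135) + 231*(-1/133)) - 7) = -240/((-22/9 - 33/19) - 7) = -240/(-715/171 - 7) = -240/(-1912/171) = -171/1912*(-240) = 5130/239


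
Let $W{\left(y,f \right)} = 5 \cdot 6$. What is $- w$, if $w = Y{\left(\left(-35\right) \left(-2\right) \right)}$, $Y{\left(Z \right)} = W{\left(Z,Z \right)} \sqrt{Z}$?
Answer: $- 30 \sqrt{70} \approx -251.0$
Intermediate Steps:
$W{\left(y,f \right)} = 30$
$Y{\left(Z \right)} = 30 \sqrt{Z}$
$w = 30 \sqrt{70}$ ($w = 30 \sqrt{\left(-35\right) \left(-2\right)} = 30 \sqrt{70} \approx 251.0$)
$- w = - 30 \sqrt{70}$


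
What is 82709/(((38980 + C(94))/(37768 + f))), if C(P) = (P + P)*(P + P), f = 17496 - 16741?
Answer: 3186198807/74324 ≈ 42869.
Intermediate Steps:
f = 755
C(P) = 4*P² (C(P) = (2*P)*(2*P) = 4*P²)
82709/(((38980 + C(94))/(37768 + f))) = 82709/(((38980 + 4*94²)/(37768 + 755))) = 82709/(((38980 + 4*8836)/38523)) = 82709/(((38980 + 35344)*(1/38523))) = 82709/((74324*(1/38523))) = 82709/(74324/38523) = 82709*(38523/74324) = 3186198807/74324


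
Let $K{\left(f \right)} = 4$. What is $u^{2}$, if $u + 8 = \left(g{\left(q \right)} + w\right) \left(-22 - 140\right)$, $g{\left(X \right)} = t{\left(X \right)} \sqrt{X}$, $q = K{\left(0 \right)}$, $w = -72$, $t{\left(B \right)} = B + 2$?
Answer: $94322944$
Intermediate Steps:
$t{\left(B \right)} = 2 + B$
$q = 4$
$g{\left(X \right)} = \sqrt{X} \left(2 + X\right)$ ($g{\left(X \right)} = \left(2 + X\right) \sqrt{X} = \sqrt{X} \left(2 + X\right)$)
$u = 9712$ ($u = -8 + \left(\sqrt{4} \left(2 + 4\right) - 72\right) \left(-22 - 140\right) = -8 + \left(2 \cdot 6 - 72\right) \left(-162\right) = -8 + \left(12 - 72\right) \left(-162\right) = -8 - -9720 = -8 + 9720 = 9712$)
$u^{2} = 9712^{2} = 94322944$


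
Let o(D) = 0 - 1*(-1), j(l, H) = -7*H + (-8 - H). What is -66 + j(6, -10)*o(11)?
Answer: 6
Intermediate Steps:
j(l, H) = -8 - 8*H
o(D) = 1 (o(D) = 0 + 1 = 1)
-66 + j(6, -10)*o(11) = -66 + (-8 - 8*(-10))*1 = -66 + (-8 + 80)*1 = -66 + 72*1 = -66 + 72 = 6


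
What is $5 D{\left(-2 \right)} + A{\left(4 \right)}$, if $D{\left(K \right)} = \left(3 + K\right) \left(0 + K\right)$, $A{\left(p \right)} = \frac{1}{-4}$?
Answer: $- \frac{41}{4} \approx -10.25$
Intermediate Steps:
$A{\left(p \right)} = - \frac{1}{4}$
$D{\left(K \right)} = K \left(3 + K\right)$ ($D{\left(K \right)} = \left(3 + K\right) K = K \left(3 + K\right)$)
$5 D{\left(-2 \right)} + A{\left(4 \right)} = 5 \left(- 2 \left(3 - 2\right)\right) - \frac{1}{4} = 5 \left(\left(-2\right) 1\right) - \frac{1}{4} = 5 \left(-2\right) - \frac{1}{4} = -10 - \frac{1}{4} = - \frac{41}{4}$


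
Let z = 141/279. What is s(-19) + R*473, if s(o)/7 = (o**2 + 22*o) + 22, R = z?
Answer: -554/93 ≈ -5.9570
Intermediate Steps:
z = 47/93 (z = 141*(1/279) = 47/93 ≈ 0.50538)
R = 47/93 ≈ 0.50538
s(o) = 154 + 7*o**2 + 154*o (s(o) = 7*((o**2 + 22*o) + 22) = 7*(22 + o**2 + 22*o) = 154 + 7*o**2 + 154*o)
s(-19) + R*473 = (154 + 7*(-19)**2 + 154*(-19)) + (47/93)*473 = (154 + 7*361 - 2926) + 22231/93 = (154 + 2527 - 2926) + 22231/93 = -245 + 22231/93 = -554/93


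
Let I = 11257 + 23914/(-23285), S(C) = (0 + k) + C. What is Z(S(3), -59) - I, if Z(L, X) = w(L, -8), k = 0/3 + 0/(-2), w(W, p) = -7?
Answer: -262258326/23285 ≈ -11263.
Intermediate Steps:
k = 0 (k = 0*(1/3) + 0*(-1/2) = 0 + 0 = 0)
S(C) = C (S(C) = (0 + 0) + C = 0 + C = C)
Z(L, X) = -7
I = 262095331/23285 (I = 11257 + 23914*(-1/23285) = 11257 - 23914/23285 = 262095331/23285 ≈ 11256.)
Z(S(3), -59) - I = -7 - 1*262095331/23285 = -7 - 262095331/23285 = -262258326/23285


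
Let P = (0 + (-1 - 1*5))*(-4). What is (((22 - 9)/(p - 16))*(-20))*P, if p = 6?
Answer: 624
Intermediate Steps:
P = 24 (P = (0 + (-1 - 5))*(-4) = (0 - 6)*(-4) = -6*(-4) = 24)
(((22 - 9)/(p - 16))*(-20))*P = (((22 - 9)/(6 - 16))*(-20))*24 = ((13/(-10))*(-20))*24 = ((13*(-⅒))*(-20))*24 = -13/10*(-20)*24 = 26*24 = 624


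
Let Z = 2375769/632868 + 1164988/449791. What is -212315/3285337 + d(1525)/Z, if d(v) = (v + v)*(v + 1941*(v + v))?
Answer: 511831436463634185007587035/179785899911154207 ≈ 2.8469e+9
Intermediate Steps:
Z = 601961046621/94886110196 (Z = 2375769*(1/632868) + 1164988*(1/449791) = 791923/210956 + 1164988/449791 = 601961046621/94886110196 ≈ 6.3440)
d(v) = 7766*v² (d(v) = (2*v)*(v + 1941*(2*v)) = (2*v)*(v + 3882*v) = (2*v)*(3883*v) = 7766*v²)
-212315/3285337 + d(1525)/Z = -212315/3285337 + (7766*1525²)/(601961046621/94886110196) = -212315*1/3285337 + (7766*2325625)*(94886110196/601961046621) = -212315/3285337 + 18060803750*(94886110196/601961046621) = -212315/3285337 + 155792674077348185000/54723731511 = 511831436463634185007587035/179785899911154207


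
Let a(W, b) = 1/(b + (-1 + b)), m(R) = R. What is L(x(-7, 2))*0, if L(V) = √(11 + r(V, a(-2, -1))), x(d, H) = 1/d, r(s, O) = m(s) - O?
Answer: 0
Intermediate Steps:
a(W, b) = 1/(-1 + 2*b)
r(s, O) = s - O
L(V) = √(34/3 + V) (L(V) = √(11 + (V - 1/(-1 + 2*(-1)))) = √(11 + (V - 1/(-1 - 2))) = √(11 + (V - 1/(-3))) = √(11 + (V - 1*(-⅓))) = √(11 + (V + ⅓)) = √(11 + (⅓ + V)) = √(34/3 + V))
L(x(-7, 2))*0 = (√(102 + 9/(-7))/3)*0 = (√(102 + 9*(-⅐))/3)*0 = (√(102 - 9/7)/3)*0 = (√(705/7)/3)*0 = ((√4935/7)/3)*0 = (√4935/21)*0 = 0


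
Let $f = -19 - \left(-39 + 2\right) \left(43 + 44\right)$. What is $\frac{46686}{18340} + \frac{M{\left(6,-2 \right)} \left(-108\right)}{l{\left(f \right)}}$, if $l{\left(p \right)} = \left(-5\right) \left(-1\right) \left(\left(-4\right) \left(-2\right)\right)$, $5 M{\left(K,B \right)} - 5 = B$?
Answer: $\frac{21219}{22925} \approx 0.92558$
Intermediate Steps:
$f = 3200$ ($f = -19 - \left(-37\right) 87 = -19 - -3219 = -19 + 3219 = 3200$)
$M{\left(K,B \right)} = 1 + \frac{B}{5}$
$l{\left(p \right)} = 40$ ($l{\left(p \right)} = 5 \cdot 8 = 40$)
$\frac{46686}{18340} + \frac{M{\left(6,-2 \right)} \left(-108\right)}{l{\left(f \right)}} = \frac{46686}{18340} + \frac{\left(1 + \frac{1}{5} \left(-2\right)\right) \left(-108\right)}{40} = 46686 \cdot \frac{1}{18340} + \left(1 - \frac{2}{5}\right) \left(-108\right) \frac{1}{40} = \frac{23343}{9170} + \frac{3}{5} \left(-108\right) \frac{1}{40} = \frac{23343}{9170} - \frac{81}{50} = \frac{21219}{22925}$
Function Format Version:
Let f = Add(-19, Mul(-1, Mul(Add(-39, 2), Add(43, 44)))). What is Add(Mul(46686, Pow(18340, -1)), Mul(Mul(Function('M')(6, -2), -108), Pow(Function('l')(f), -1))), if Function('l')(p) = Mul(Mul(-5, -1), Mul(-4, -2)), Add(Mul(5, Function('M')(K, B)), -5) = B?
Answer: Rational(21219, 22925) ≈ 0.92558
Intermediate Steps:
f = 3200 (f = Add(-19, Mul(-1, Mul(-37, 87))) = Add(-19, Mul(-1, -3219)) = Add(-19, 3219) = 3200)
Function('M')(K, B) = Add(1, Mul(Rational(1, 5), B))
Function('l')(p) = 40 (Function('l')(p) = Mul(5, 8) = 40)
Add(Mul(46686, Pow(18340, -1)), Mul(Mul(Function('M')(6, -2), -108), Pow(Function('l')(f), -1))) = Add(Mul(46686, Pow(18340, -1)), Mul(Mul(Add(1, Mul(Rational(1, 5), -2)), -108), Pow(40, -1))) = Add(Mul(46686, Rational(1, 18340)), Mul(Mul(Add(1, Rational(-2, 5)), -108), Rational(1, 40))) = Add(Rational(23343, 9170), Mul(Mul(Rational(3, 5), -108), Rational(1, 40))) = Add(Rational(23343, 9170), Mul(Rational(-324, 5), Rational(1, 40))) = Add(Rational(23343, 9170), Rational(-81, 50)) = Rational(21219, 22925)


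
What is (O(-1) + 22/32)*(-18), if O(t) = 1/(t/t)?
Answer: -243/8 ≈ -30.375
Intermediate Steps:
O(t) = 1 (O(t) = 1/1 = 1)
(O(-1) + 22/32)*(-18) = (1 + 22/32)*(-18) = (1 + 22*(1/32))*(-18) = (1 + 11/16)*(-18) = (27/16)*(-18) = -243/8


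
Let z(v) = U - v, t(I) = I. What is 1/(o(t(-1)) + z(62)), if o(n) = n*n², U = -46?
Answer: -1/109 ≈ -0.0091743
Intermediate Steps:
z(v) = -46 - v
o(n) = n³
1/(o(t(-1)) + z(62)) = 1/((-1)³ + (-46 - 1*62)) = 1/(-1 + (-46 - 62)) = 1/(-1 - 108) = 1/(-109) = -1/109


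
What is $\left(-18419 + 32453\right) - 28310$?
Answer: $-14276$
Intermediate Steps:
$\left(-18419 + 32453\right) - 28310 = 14034 - 28310 = -14276$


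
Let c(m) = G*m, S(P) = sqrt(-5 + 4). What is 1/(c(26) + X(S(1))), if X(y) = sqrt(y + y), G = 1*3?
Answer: 1/(78 + sqrt(2)*sqrt(I)) ≈ 0.012656 - 0.0001602*I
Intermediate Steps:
S(P) = I (S(P) = sqrt(-1) = I)
G = 3
X(y) = sqrt(2)*sqrt(y) (X(y) = sqrt(2*y) = sqrt(2)*sqrt(y))
c(m) = 3*m
1/(c(26) + X(S(1))) = 1/(3*26 + sqrt(2)*sqrt(I)) = 1/(78 + sqrt(2)*sqrt(I))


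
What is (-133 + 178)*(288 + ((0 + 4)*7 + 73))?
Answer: 17505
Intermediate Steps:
(-133 + 178)*(288 + ((0 + 4)*7 + 73)) = 45*(288 + (4*7 + 73)) = 45*(288 + (28 + 73)) = 45*(288 + 101) = 45*389 = 17505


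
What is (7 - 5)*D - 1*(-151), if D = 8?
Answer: 167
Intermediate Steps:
(7 - 5)*D - 1*(-151) = (7 - 5)*8 - 1*(-151) = 2*8 + 151 = 16 + 151 = 167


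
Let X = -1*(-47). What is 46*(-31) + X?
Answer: -1379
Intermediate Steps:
X = 47
46*(-31) + X = 46*(-31) + 47 = -1426 + 47 = -1379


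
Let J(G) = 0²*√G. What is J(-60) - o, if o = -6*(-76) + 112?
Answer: -568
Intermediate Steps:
J(G) = 0 (J(G) = 0*√G = 0)
o = 568 (o = 456 + 112 = 568)
J(-60) - o = 0 - 1*568 = 0 - 568 = -568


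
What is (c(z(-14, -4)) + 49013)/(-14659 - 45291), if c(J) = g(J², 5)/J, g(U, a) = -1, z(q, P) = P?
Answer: -17823/21800 ≈ -0.81757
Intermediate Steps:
c(J) = -1/J
(c(z(-14, -4)) + 49013)/(-14659 - 45291) = (-1/(-4) + 49013)/(-14659 - 45291) = (-1*(-¼) + 49013)/(-59950) = (¼ + 49013)*(-1/59950) = (196053/4)*(-1/59950) = -17823/21800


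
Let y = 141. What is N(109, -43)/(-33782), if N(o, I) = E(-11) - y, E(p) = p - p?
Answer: 141/33782 ≈ 0.0041738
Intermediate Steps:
E(p) = 0
N(o, I) = -141 (N(o, I) = 0 - 1*141 = 0 - 141 = -141)
N(109, -43)/(-33782) = -141/(-33782) = -141*(-1/33782) = 141/33782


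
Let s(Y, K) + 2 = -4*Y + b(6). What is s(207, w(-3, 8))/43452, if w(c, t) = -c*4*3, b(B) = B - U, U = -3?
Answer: -821/43452 ≈ -0.018894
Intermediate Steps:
b(B) = 3 + B (b(B) = B - 1*(-3) = B + 3 = 3 + B)
w(c, t) = -12*c (w(c, t) = -4*c*3 = -12*c)
s(Y, K) = 7 - 4*Y (s(Y, K) = -2 + (-4*Y + (3 + 6)) = -2 + (-4*Y + 9) = -2 + (9 - 4*Y) = 7 - 4*Y)
s(207, w(-3, 8))/43452 = (7 - 4*207)/43452 = (7 - 828)*(1/43452) = -821*1/43452 = -821/43452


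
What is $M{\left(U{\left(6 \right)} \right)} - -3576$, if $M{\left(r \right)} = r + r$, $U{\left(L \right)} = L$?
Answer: $3588$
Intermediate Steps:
$M{\left(r \right)} = 2 r$
$M{\left(U{\left(6 \right)} \right)} - -3576 = 2 \cdot 6 - -3576 = 12 + 3576 = 3588$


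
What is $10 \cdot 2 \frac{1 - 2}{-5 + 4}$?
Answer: $20$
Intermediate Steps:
$10 \cdot 2 \frac{1 - 2}{-5 + 4} = 20 \left(- \frac{1}{-1}\right) = 20 \left(\left(-1\right) \left(-1\right)\right) = 20 \cdot 1 = 20$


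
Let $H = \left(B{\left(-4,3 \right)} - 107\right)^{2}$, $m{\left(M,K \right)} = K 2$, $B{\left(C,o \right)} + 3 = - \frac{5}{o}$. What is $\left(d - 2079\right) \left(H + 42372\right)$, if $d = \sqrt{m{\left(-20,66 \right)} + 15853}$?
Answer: $-114015363 + \frac{493573 \sqrt{15985}}{9} \approx -1.0708 \cdot 10^{8}$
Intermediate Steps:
$B{\left(C,o \right)} = -3 - \frac{5}{o}$
$m{\left(M,K \right)} = 2 K$
$H = \frac{112225}{9}$ ($H = \left(\left(-3 - \frac{5}{3}\right) - 107\right)^{2} = \left(- \frac{14}{3} - 107\right)^{2} = \left(- \frac{335}{3}\right)^{2} = \frac{112225}{9} \approx 12469.0$)
$d = \sqrt{15985}$ ($d = \sqrt{2 \cdot 66 + 15853} = \sqrt{132 + 15853} = \sqrt{15985} \approx 126.43$)
$\left(d - 2079\right) \left(H + 42372\right) = \left(\sqrt{15985} - 2079\right) \left(\frac{112225}{9} + 42372\right) = \left(-2079 + \sqrt{15985}\right) \frac{493573}{9} = -114015363 + \frac{493573 \sqrt{15985}}{9}$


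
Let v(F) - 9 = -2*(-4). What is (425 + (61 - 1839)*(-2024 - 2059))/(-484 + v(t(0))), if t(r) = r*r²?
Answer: -7259999/467 ≈ -15546.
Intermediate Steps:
t(r) = r³
v(F) = 17 (v(F) = 9 - 2*(-4) = 9 + 8 = 17)
(425 + (61 - 1839)*(-2024 - 2059))/(-484 + v(t(0))) = (425 + (61 - 1839)*(-2024 - 2059))/(-484 + 17) = (425 - 1778*(-4083))/(-467) = (425 + 7259574)*(-1/467) = 7259999*(-1/467) = -7259999/467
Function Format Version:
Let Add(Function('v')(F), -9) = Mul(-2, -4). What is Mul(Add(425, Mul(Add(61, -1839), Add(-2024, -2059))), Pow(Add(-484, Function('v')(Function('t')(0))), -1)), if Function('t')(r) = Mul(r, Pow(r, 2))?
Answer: Rational(-7259999, 467) ≈ -15546.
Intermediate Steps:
Function('t')(r) = Pow(r, 3)
Function('v')(F) = 17 (Function('v')(F) = Add(9, Mul(-2, -4)) = Add(9, 8) = 17)
Mul(Add(425, Mul(Add(61, -1839), Add(-2024, -2059))), Pow(Add(-484, Function('v')(Function('t')(0))), -1)) = Mul(Add(425, Mul(Add(61, -1839), Add(-2024, -2059))), Pow(Add(-484, 17), -1)) = Mul(Add(425, Mul(-1778, -4083)), Pow(-467, -1)) = Mul(Add(425, 7259574), Rational(-1, 467)) = Mul(7259999, Rational(-1, 467)) = Rational(-7259999, 467)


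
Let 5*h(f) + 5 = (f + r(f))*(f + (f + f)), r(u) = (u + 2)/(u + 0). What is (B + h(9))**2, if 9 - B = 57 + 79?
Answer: 132496/25 ≈ 5299.8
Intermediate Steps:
r(u) = (2 + u)/u
B = -127 (B = 9 - (57 + 79) = 9 - 1*136 = 9 - 136 = -127)
h(f) = -1 + 3*f*(f + (2 + f)/f)/5 (h(f) = -1 + ((f + (2 + f)/f)*(f + (f + f)))/5 = -1 + ((f + (2 + f)/f)*(f + 2*f))/5 = -1 + ((f + (2 + f)/f)*(3*f))/5 = -1 + (3*f*(f + (2 + f)/f))/5 = -1 + 3*f*(f + (2 + f)/f)/5)
(B + h(9))**2 = (-127 + (1/5 + (3/5)*9 + (3/5)*9**2))**2 = (-127 + (1/5 + 27/5 + (3/5)*81))**2 = (-127 + (1/5 + 27/5 + 243/5))**2 = (-127 + 271/5)**2 = (-364/5)**2 = 132496/25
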